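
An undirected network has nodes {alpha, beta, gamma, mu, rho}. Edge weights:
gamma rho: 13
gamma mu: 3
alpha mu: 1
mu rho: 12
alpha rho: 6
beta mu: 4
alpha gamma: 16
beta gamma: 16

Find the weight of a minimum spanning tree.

14

Prim's algorithm from beta:
Step 1: frontier [beta mu 4, beta gamma 16] → take beta mu (4); add mu.
Step 2: frontier [beta gamma 16, alpha mu 1, gamma mu 3, mu rho 12] → take alpha mu (1); add alpha.
Step 3: frontier [alpha rho 6, alpha gamma 16, beta gamma 16, gamma mu 3, mu rho 12] → take gamma mu (3); add gamma.
Step 4: frontier [alpha rho 6, gamma rho 13, mu rho 12] → take alpha rho (6); add rho.
MST edges: beta mu, alpha mu, gamma mu, alpha rho; total weight 4+1+3+6 = 14.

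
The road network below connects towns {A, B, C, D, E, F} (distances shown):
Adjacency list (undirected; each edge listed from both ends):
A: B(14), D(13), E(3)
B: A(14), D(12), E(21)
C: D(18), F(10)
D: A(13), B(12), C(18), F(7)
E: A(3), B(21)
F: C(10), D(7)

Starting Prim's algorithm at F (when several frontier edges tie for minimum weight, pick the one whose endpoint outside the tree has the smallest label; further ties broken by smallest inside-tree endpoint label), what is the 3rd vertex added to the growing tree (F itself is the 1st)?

Prim, starting at F.
Step 1: cheapest edge leaving the tree is D-F (7); add D.
Step 2: cheapest edge leaving the tree is C-F (10); add C.
Step 3: cheapest edge leaving the tree is B-D (12); add B.
Step 4: cheapest edge leaving the tree is A-D (13); add A.
Step 5: cheapest edge leaving the tree is A-E (3); add E.
Vertex order: F, D, C, B, A, E. The 3rd vertex is C.

C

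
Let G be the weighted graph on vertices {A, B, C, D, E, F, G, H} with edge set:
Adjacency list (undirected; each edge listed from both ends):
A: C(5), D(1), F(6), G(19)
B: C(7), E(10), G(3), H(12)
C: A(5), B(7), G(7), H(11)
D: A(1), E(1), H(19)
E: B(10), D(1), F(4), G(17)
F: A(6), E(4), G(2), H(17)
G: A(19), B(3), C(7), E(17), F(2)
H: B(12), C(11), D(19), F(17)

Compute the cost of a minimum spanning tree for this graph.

Grow the tree from D using Prim:
Step 1: cheapest edge leaving the tree is A D (1); add A.
Step 2: cheapest edge leaving the tree is D E (1); add E.
Step 3: cheapest edge leaving the tree is E F (4); add F.
Step 4: cheapest edge leaving the tree is F G (2); add G.
Step 5: cheapest edge leaving the tree is B G (3); add B.
Step 6: cheapest edge leaving the tree is A C (5); add C.
Step 7: cheapest edge leaving the tree is C H (11); add H.
MST edges: A D, D E, E F, F G, B G, A C, C H; total weight 1+1+4+2+3+5+11 = 27.

27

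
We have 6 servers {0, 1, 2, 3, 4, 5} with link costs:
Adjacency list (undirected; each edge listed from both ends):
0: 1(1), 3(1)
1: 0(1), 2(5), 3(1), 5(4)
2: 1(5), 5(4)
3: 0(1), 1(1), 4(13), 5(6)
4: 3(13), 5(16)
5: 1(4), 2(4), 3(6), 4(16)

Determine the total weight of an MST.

23

Grow the tree from 0 using Prim:
Step 1: frontier [0 1 1, 0 3 1] → take 0 1 (1); add 1.
Step 2: frontier [0 3 1, 1 3 1, 1 5 4, 1 2 5] → take 0 3 (1); add 3.
Step 3: frontier [1 5 4, 1 2 5, 3 5 6, 3 4 13] → take 1 5 (4); add 5.
Step 4: frontier [1 2 5, 3 4 13, 2 5 4, 4 5 16] → take 2 5 (4); add 2.
Step 5: frontier [3 4 13, 4 5 16] → take 3 4 (13); add 4.
MST edges: 0 1, 0 3, 1 5, 2 5, 3 4; total weight 1+1+4+4+13 = 23.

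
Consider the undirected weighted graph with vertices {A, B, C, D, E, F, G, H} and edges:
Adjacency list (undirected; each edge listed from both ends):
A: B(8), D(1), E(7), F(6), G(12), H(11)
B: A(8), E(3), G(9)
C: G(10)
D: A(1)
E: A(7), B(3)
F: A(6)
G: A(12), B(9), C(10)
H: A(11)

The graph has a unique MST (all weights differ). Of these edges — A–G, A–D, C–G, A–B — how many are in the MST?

2

Kruskal's algorithm — process edges by increasing weight (ties by edge label):
A–D (1): add — endpoints in different components.
B–E (3): add — endpoints in different components.
A–F (6): add — endpoints in different components.
A–E (7): add — endpoints in different components.
A–B (8): skip — A and B already connected.
B–G (9): add — endpoints in different components.
C–G (10): add — endpoints in different components.
A–H (11): add — endpoints in different components.
MST edge set: {A–D, B–E, A–F, A–E, B–G, C–G, A–H}.
Of the listed edges, {A–D, C–G} are in the MST → 2.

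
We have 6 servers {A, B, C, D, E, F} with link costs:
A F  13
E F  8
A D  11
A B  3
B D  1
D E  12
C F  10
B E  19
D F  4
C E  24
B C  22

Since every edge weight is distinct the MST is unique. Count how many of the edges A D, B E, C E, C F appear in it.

1

Kruskal: consider edges lightest-first.
B D (1): add. Components now {A} {B,D} {C} {E} {F}
A B (3): add. Components now {A,B,D} {C} {E} {F}
D F (4): add. Components now {A,B,D,F} {C} {E}
E F (8): add. Components now {A,B,D,E,F} {C}
C F (10): add. Components now {A,B,C,D,E,F}
MST edge set: {B D, A B, D F, E F, C F}.
Of the listed edges, {C F} are in the MST → 1.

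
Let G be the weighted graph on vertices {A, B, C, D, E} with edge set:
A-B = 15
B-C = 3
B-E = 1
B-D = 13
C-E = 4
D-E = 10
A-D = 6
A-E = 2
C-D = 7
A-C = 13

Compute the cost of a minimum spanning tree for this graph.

12

Prim's algorithm from A:
Step 1: cheapest edge leaving the tree is A-E (2); add E.
Step 2: cheapest edge leaving the tree is B-E (1); add B.
Step 3: cheapest edge leaving the tree is B-C (3); add C.
Step 4: cheapest edge leaving the tree is A-D (6); add D.
MST edges: A-E, B-E, B-C, A-D; total weight 2+1+3+6 = 12.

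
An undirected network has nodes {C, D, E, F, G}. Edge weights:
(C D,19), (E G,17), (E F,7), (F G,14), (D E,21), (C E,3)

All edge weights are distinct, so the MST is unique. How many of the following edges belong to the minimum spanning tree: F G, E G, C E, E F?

3

Sort edges by weight, then run Kruskal:
C E (3): add. Components now {C,E} {D} {F} {G}
E F (7): add. Components now {C,E,F} {D} {G}
F G (14): add. Components now {C,E,F,G} {D}
E G (17): skip — E and G already connected.
C D (19): add. Components now {C,D,E,F,G}
MST edge set: {C E, E F, F G, C D}.
Of the listed edges, {F G, C E, E F} are in the MST → 3.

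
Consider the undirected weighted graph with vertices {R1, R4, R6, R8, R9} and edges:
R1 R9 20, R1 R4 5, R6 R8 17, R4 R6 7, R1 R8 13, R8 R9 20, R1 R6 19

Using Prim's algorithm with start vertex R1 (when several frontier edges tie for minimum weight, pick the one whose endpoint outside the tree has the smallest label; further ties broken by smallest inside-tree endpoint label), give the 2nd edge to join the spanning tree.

R4-R6

Prim's algorithm from R1:
Step 1: cheapest edge leaving the tree is R1 R4 (5); add R4.
Step 2: cheapest edge leaving the tree is R4 R6 (7); add R6.
Step 3: cheapest edge leaving the tree is R1 R8 (13); add R8.
Step 4: cheapest edge leaving the tree is R1 R9 (20); add R9.
The 2nd edge added is R4 R6.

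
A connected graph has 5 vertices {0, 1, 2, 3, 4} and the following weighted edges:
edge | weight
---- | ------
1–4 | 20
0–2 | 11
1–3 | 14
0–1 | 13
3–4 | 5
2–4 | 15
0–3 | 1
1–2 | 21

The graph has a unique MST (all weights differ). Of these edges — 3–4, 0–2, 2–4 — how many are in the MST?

2

Kruskal's algorithm — process edges by increasing weight (ties by edge label):
0–3 (1): add. Components now {0,3} {1} {2} {4}
3–4 (5): add. Components now {0,3,4} {1} {2}
0–2 (11): add. Components now {0,2,3,4} {1}
0–1 (13): add. Components now {0,1,2,3,4}
MST edge set: {0–3, 3–4, 0–2, 0–1}.
Of the listed edges, {3–4, 0–2} are in the MST → 2.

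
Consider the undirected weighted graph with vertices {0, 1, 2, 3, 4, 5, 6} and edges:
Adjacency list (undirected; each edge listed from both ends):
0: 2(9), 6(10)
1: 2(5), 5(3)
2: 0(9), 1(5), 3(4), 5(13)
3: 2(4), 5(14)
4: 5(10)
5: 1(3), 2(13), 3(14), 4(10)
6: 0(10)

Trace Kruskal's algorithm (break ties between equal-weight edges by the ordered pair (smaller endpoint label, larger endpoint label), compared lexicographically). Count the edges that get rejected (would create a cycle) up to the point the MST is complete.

Sort edges by weight, then run Kruskal:
1—5 (3): add — endpoints in different components.
2—3 (4): add — endpoints in different components.
1—2 (5): add — endpoints in different components.
0—2 (9): add — endpoints in different components.
0—6 (10): add — endpoints in different components.
4—5 (10): add — endpoints in different components.
Edges rejected before the tree was complete: 0.

0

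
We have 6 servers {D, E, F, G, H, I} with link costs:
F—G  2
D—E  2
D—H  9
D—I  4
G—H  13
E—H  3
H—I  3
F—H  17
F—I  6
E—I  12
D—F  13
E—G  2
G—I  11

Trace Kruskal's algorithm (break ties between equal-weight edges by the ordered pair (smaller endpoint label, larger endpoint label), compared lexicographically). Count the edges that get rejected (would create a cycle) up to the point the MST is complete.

0

Kruskal's algorithm — process edges by increasing weight (ties by edge label):
D—E (2): add. Components now {D,E} {F} {G} {H} {I}
E—G (2): add. Components now {D,E,G} {F} {H} {I}
F—G (2): add. Components now {D,E,F,G} {H} {I}
E—H (3): add. Components now {D,E,F,G,H} {I}
H—I (3): add. Components now {D,E,F,G,H,I}
Edges rejected before the tree was complete: 0.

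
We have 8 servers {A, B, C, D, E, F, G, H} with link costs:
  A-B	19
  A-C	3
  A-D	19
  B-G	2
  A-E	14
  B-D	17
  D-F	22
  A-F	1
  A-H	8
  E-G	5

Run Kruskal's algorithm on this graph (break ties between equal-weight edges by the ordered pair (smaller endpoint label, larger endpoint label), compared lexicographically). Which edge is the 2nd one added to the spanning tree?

Sort edges by weight, then run Kruskal:
A-F (1): add — endpoints in different components.
B-G (2): add — endpoints in different components.
A-C (3): add — endpoints in different components.
E-G (5): add — endpoints in different components.
A-H (8): add — endpoints in different components.
A-E (14): add — endpoints in different components.
B-D (17): add — endpoints in different components.
The 2nd edge added is B-G.

B-G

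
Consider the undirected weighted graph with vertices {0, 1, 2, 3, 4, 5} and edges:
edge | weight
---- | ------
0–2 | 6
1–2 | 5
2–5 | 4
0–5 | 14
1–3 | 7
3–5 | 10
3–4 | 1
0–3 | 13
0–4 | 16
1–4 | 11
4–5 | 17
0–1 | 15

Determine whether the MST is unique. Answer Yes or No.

Kruskal: consider edges lightest-first.
3–4 (1): add. Components now {0} {1} {2} {3,4} {5}
2–5 (4): add. Components now {0} {1} {2,5} {3,4}
1–2 (5): add. Components now {0} {1,2,5} {3,4}
0–2 (6): add. Components now {0,1,2,5} {3,4}
1–3 (7): add. Components now {0,1,2,3,4,5}
Every non-tree edge has weight strictly greater than the heaviest edge on the tree path between its endpoints, so the MST is unique.

Yes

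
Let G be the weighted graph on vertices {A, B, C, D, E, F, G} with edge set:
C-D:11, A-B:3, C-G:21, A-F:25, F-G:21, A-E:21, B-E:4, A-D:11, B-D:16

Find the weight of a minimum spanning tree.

Kruskal: consider edges lightest-first.
A-B (3): add. Components now {A,B} {C} {D} {E} {F} {G}
B-E (4): add. Components now {A,B,E} {C} {D} {F} {G}
A-D (11): add. Components now {A,B,D,E} {C} {F} {G}
C-D (11): add. Components now {A,B,C,D,E} {F} {G}
B-D (16): skip — B and D already connected.
A-E (21): skip — A and E already connected.
C-G (21): add. Components now {A,B,C,D,E,G} {F}
F-G (21): add. Components now {A,B,C,D,E,F,G}
MST edges: A-B, B-E, A-D, C-D, C-G, F-G; total weight 3+4+11+11+21+21 = 71.

71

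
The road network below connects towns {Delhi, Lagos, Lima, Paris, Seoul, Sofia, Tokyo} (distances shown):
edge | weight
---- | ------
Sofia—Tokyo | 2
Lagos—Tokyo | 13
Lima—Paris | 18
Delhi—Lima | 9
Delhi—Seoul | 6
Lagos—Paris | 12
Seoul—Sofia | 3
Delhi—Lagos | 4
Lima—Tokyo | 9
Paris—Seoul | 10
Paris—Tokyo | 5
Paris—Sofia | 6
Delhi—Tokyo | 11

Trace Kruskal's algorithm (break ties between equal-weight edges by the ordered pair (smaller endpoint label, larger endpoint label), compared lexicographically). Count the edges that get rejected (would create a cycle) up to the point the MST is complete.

Kruskal's algorithm — process edges by increasing weight (ties by edge label):
Sofia—Tokyo (2): add. Components now {Delhi} {Sofia,Tokyo} {Seoul} {Paris} {Lagos} {Lima}
Seoul—Sofia (3): add. Components now {Delhi} {Seoul,Sofia,Tokyo} {Paris} {Lagos} {Lima}
Delhi—Lagos (4): add. Components now {Delhi,Lagos} {Seoul,Sofia,Tokyo} {Paris} {Lima}
Paris—Tokyo (5): add. Components now {Delhi,Lagos} {Paris,Seoul,Sofia,Tokyo} {Lima}
Delhi—Seoul (6): add. Components now {Delhi,Lagos,Paris,Seoul,Sofia,Tokyo} {Lima}
Paris—Sofia (6): skip — Paris and Sofia already connected.
Delhi—Lima (9): add. Components now {Delhi,Lagos,Lima,Paris,Seoul,Sofia,Tokyo}
Edges rejected before the tree was complete: 1.

1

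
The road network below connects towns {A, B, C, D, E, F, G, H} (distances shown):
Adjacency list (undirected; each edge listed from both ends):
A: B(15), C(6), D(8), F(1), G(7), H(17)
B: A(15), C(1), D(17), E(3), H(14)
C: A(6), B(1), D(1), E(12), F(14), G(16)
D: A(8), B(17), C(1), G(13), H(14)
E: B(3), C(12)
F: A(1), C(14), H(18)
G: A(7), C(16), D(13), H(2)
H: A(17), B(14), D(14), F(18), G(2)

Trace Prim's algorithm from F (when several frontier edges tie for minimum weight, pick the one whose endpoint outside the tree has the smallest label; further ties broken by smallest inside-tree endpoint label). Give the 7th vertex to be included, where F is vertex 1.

G

Grow the tree from F using Prim:
Step 1: cheapest edge leaving the tree is A F (1); add A.
Step 2: cheapest edge leaving the tree is A C (6); add C.
Step 3: cheapest edge leaving the tree is B C (1); add B.
Step 4: cheapest edge leaving the tree is C D (1); add D.
Step 5: cheapest edge leaving the tree is B E (3); add E.
Step 6: cheapest edge leaving the tree is A G (7); add G.
Step 7: cheapest edge leaving the tree is G H (2); add H.
Vertex order: F, A, C, B, D, E, G, H. The 7th vertex is G.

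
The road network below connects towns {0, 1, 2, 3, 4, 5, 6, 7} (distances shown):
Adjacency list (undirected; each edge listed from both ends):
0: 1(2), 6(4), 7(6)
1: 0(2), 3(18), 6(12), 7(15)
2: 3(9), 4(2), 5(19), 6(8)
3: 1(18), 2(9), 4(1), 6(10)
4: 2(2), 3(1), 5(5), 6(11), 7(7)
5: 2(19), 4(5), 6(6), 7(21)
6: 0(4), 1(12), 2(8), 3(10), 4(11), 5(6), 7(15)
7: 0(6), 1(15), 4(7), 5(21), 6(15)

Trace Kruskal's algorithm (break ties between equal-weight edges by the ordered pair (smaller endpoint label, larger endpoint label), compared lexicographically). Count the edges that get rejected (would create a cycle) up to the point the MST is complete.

Kruskal's algorithm — process edges by increasing weight (ties by edge label):
3–4 (1): add — endpoints in different components.
0–1 (2): add — endpoints in different components.
2–4 (2): add — endpoints in different components.
0–6 (4): add — endpoints in different components.
4–5 (5): add — endpoints in different components.
0–7 (6): add — endpoints in different components.
5–6 (6): add — endpoints in different components.
Edges rejected before the tree was complete: 0.

0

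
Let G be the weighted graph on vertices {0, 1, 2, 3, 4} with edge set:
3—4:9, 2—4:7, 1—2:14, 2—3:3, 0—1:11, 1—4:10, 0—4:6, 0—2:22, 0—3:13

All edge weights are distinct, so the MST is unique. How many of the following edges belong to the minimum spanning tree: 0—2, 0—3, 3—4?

0

Sort edges by weight, then run Kruskal:
2—3 (3): add. Components now {0} {1} {2,3} {4}
0—4 (6): add. Components now {0,4} {1} {2,3}
2—4 (7): add. Components now {0,2,3,4} {1}
3—4 (9): skip — 3 and 4 already connected.
1—4 (10): add. Components now {0,1,2,3,4}
MST edge set: {2—3, 0—4, 2—4, 1—4}.
Of the listed edges, {} are in the MST → 0.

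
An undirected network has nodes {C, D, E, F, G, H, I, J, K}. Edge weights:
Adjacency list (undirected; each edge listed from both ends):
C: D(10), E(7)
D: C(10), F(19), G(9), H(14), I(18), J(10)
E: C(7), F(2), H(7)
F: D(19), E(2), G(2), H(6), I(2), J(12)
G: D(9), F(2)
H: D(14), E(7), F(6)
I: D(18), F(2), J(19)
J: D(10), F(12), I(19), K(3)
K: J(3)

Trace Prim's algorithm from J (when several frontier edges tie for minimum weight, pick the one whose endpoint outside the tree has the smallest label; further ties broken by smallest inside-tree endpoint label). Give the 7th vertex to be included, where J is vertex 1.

I

Prim, starting at J.
Step 1: cheapest edge leaving the tree is J–K (3); add K.
Step 2: cheapest edge leaving the tree is D–J (10); add D.
Step 3: cheapest edge leaving the tree is D–G (9); add G.
Step 4: cheapest edge leaving the tree is F–G (2); add F.
Step 5: cheapest edge leaving the tree is E–F (2); add E.
Step 6: cheapest edge leaving the tree is F–I (2); add I.
Step 7: cheapest edge leaving the tree is F–H (6); add H.
Step 8: cheapest edge leaving the tree is C–E (7); add C.
Vertex order: J, K, D, G, F, E, I, H, C. The 7th vertex is I.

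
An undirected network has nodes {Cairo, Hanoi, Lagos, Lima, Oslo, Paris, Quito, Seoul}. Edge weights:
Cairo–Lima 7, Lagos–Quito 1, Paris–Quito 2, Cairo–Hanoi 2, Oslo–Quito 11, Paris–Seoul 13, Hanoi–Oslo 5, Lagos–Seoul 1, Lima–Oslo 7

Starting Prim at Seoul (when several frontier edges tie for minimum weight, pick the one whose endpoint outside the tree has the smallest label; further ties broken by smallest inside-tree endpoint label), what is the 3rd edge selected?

Paris-Quito

Grow the tree from Seoul using Prim:
Step 1: cheapest edge leaving the tree is Lagos–Seoul (1); add Lagos.
Step 2: cheapest edge leaving the tree is Lagos–Quito (1); add Quito.
Step 3: cheapest edge leaving the tree is Paris–Quito (2); add Paris.
Step 4: cheapest edge leaving the tree is Oslo–Quito (11); add Oslo.
Step 5: cheapest edge leaving the tree is Hanoi–Oslo (5); add Hanoi.
Step 6: cheapest edge leaving the tree is Cairo–Hanoi (2); add Cairo.
Step 7: cheapest edge leaving the tree is Cairo–Lima (7); add Lima.
The 3rd edge added is Paris–Quito.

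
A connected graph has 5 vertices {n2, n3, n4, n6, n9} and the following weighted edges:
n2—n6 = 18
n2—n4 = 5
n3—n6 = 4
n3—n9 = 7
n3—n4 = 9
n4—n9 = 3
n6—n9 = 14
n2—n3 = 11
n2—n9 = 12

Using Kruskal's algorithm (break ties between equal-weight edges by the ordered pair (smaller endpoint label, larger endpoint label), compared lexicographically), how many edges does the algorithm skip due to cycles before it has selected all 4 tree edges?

0

Sort edges by weight, then run Kruskal:
n4—n9 (3): add. Components now {n4,n9} {n6} {n3} {n2}
n3—n6 (4): add. Components now {n4,n9} {n3,n6} {n2}
n2—n4 (5): add. Components now {n2,n4,n9} {n3,n6}
n3—n9 (7): add. Components now {n2,n3,n4,n6,n9}
Edges rejected before the tree was complete: 0.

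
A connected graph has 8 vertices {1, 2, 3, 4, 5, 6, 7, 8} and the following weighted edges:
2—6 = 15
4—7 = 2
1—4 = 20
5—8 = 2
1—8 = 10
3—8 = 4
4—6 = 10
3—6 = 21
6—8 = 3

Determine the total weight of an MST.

46

Kruskal: consider edges lightest-first.
4—7 (2): add — endpoints in different components.
5—8 (2): add — endpoints in different components.
6—8 (3): add — endpoints in different components.
3—8 (4): add — endpoints in different components.
1—8 (10): add — endpoints in different components.
4—6 (10): add — endpoints in different components.
2—6 (15): add — endpoints in different components.
MST edges: 4—7, 5—8, 6—8, 3—8, 1—8, 4—6, 2—6; total weight 2+2+3+4+10+10+15 = 46.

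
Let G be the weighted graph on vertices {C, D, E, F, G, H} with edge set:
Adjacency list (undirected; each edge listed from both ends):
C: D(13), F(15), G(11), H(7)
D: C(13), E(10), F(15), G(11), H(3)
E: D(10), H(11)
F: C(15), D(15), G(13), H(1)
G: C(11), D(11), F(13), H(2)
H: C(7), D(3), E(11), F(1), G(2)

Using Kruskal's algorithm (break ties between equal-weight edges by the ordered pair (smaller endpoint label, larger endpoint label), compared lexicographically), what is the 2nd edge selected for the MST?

Sort edges by weight, then run Kruskal:
F—H (1): add — endpoints in different components.
G—H (2): add — endpoints in different components.
D—H (3): add — endpoints in different components.
C—H (7): add — endpoints in different components.
D—E (10): add — endpoints in different components.
The 2nd edge added is G—H.

G-H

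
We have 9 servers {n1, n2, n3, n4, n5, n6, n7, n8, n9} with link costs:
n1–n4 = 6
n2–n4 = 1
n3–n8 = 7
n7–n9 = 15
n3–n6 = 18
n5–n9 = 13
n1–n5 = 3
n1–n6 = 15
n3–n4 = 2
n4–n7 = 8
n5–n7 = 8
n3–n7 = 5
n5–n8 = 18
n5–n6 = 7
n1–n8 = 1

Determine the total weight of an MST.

38

Sort edges by weight, then run Kruskal:
n1–n8 (1): add — endpoints in different components.
n2–n4 (1): add — endpoints in different components.
n3–n4 (2): add — endpoints in different components.
n1–n5 (3): add — endpoints in different components.
n3–n7 (5): add — endpoints in different components.
n1–n4 (6): add — endpoints in different components.
n3–n8 (7): skip — n3 and n8 already connected.
n5–n6 (7): add — endpoints in different components.
n4–n7 (8): skip — n4 and n7 already connected.
n5–n7 (8): skip — n5 and n7 already connected.
n5–n9 (13): add — endpoints in different components.
MST edges: n1–n8, n2–n4, n3–n4, n1–n5, n3–n7, n1–n4, n5–n6, n5–n9; total weight 1+1+2+3+5+6+7+13 = 38.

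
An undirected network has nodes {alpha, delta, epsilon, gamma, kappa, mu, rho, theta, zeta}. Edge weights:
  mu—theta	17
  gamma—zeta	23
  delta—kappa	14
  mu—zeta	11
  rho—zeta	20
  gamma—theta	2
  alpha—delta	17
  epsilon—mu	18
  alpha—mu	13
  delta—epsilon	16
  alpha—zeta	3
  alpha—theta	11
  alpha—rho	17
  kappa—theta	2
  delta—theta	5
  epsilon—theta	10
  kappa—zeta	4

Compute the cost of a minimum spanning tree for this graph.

Grow the tree from epsilon using Prim:
Step 1: cheapest edge leaving the tree is epsilon—theta (10); add theta.
Step 2: cheapest edge leaving the tree is gamma—theta (2); add gamma.
Step 3: cheapest edge leaving the tree is kappa—theta (2); add kappa.
Step 4: cheapest edge leaving the tree is kappa—zeta (4); add zeta.
Step 5: cheapest edge leaving the tree is alpha—zeta (3); add alpha.
Step 6: cheapest edge leaving the tree is delta—theta (5); add delta.
Step 7: cheapest edge leaving the tree is mu—zeta (11); add mu.
Step 8: cheapest edge leaving the tree is alpha—rho (17); add rho.
MST edges: epsilon—theta, gamma—theta, kappa—theta, kappa—zeta, alpha—zeta, delta—theta, mu—zeta, alpha—rho; total weight 10+2+2+4+3+5+11+17 = 54.

54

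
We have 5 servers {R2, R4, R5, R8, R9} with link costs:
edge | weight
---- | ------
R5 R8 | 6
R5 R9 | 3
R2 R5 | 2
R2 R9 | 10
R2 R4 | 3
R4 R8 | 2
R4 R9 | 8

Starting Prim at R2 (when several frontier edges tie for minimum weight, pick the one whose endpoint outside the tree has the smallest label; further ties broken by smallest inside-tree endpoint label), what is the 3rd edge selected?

R4-R8

Grow the tree from R2 using Prim:
Step 1: frontier [R2 R5 2, R2 R4 3, R2 R9 10] → take R2 R5 (2); add R5.
Step 2: frontier [R2 R4 3, R2 R9 10, R5 R9 3, R5 R8 6] → take R2 R4 (3); add R4.
Step 3: frontier [R2 R9 10, R4 R8 2, R4 R9 8, R5 R9 3, R5 R8 6] → take R4 R8 (2); add R8.
Step 4: frontier [R2 R9 10, R4 R9 8, R5 R9 3] → take R5 R9 (3); add R9.
The 3rd edge added is R4 R8.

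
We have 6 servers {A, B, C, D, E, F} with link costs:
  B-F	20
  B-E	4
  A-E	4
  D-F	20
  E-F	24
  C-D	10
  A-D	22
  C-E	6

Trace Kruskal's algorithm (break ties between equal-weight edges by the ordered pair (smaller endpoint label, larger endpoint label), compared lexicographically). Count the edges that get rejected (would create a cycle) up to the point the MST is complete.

Kruskal: consider edges lightest-first.
A-E (4): add — endpoints in different components.
B-E (4): add — endpoints in different components.
C-E (6): add — endpoints in different components.
C-D (10): add — endpoints in different components.
B-F (20): add — endpoints in different components.
Edges rejected before the tree was complete: 0.

0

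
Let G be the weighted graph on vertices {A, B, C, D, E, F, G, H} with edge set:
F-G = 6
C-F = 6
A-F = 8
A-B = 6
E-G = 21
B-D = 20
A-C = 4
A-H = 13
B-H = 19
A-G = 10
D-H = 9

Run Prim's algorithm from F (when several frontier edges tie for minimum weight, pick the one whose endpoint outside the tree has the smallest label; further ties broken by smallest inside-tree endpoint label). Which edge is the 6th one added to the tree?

Grow the tree from F using Prim:
Step 1: cheapest edge leaving the tree is C-F (6); add C.
Step 2: cheapest edge leaving the tree is A-C (4); add A.
Step 3: cheapest edge leaving the tree is A-B (6); add B.
Step 4: cheapest edge leaving the tree is F-G (6); add G.
Step 5: cheapest edge leaving the tree is A-H (13); add H.
Step 6: cheapest edge leaving the tree is D-H (9); add D.
Step 7: cheapest edge leaving the tree is E-G (21); add E.
The 6th edge added is D-H.

D-H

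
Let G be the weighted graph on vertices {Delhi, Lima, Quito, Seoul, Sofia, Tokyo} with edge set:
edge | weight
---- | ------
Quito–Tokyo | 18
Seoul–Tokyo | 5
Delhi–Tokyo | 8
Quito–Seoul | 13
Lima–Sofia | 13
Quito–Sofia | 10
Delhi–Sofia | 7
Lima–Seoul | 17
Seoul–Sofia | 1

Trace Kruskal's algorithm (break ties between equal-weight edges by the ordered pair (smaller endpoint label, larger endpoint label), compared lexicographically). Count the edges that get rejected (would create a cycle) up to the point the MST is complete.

1

Kruskal: consider edges lightest-first.
Seoul–Sofia (1): add — endpoints in different components.
Seoul–Tokyo (5): add — endpoints in different components.
Delhi–Sofia (7): add — endpoints in different components.
Delhi–Tokyo (8): skip — Tokyo and Delhi already connected.
Quito–Sofia (10): add — endpoints in different components.
Lima–Sofia (13): add — endpoints in different components.
Edges rejected before the tree was complete: 1.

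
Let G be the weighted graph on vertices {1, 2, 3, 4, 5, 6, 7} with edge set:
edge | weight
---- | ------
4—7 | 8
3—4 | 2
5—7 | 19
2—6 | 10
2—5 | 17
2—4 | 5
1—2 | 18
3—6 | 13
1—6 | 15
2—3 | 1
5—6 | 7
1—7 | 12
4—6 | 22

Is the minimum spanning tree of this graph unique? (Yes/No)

Yes

Sort edges by weight, then run Kruskal:
2—3 (1): add — endpoints in different components.
3—4 (2): add — endpoints in different components.
2—4 (5): skip — 2 and 4 already connected.
5—6 (7): add — endpoints in different components.
4—7 (8): add — endpoints in different components.
2—6 (10): add — endpoints in different components.
1—7 (12): add — endpoints in different components.
Every non-tree edge has weight strictly greater than the heaviest edge on the tree path between its endpoints, so the MST is unique.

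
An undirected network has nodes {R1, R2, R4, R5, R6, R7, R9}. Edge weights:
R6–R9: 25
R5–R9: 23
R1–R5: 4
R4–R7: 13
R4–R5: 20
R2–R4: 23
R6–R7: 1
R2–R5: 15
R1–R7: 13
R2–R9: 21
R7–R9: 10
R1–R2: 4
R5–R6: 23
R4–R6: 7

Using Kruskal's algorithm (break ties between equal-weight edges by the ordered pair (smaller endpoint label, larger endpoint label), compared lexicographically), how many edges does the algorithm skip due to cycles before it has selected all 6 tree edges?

0

Kruskal's algorithm — process edges by increasing weight (ties by edge label):
R6–R7 (1): add — endpoints in different components.
R1–R2 (4): add — endpoints in different components.
R1–R5 (4): add — endpoints in different components.
R4–R6 (7): add — endpoints in different components.
R7–R9 (10): add — endpoints in different components.
R1–R7 (13): add — endpoints in different components.
Edges rejected before the tree was complete: 0.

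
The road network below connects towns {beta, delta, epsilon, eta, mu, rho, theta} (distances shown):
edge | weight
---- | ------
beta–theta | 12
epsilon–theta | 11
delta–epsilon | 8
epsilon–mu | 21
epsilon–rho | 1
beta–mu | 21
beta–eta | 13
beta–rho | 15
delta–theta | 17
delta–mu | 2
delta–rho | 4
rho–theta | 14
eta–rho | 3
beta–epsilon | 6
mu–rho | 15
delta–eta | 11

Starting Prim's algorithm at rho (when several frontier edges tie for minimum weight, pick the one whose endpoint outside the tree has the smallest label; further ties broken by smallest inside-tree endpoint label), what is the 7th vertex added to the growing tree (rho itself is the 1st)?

theta

Prim's algorithm from rho:
Step 1: cheapest edge leaving the tree is epsilon–rho (1); add epsilon.
Step 2: cheapest edge leaving the tree is eta–rho (3); add eta.
Step 3: cheapest edge leaving the tree is delta–rho (4); add delta.
Step 4: cheapest edge leaving the tree is delta–mu (2); add mu.
Step 5: cheapest edge leaving the tree is beta–epsilon (6); add beta.
Step 6: cheapest edge leaving the tree is epsilon–theta (11); add theta.
Vertex order: rho, epsilon, eta, delta, mu, beta, theta. The 7th vertex is theta.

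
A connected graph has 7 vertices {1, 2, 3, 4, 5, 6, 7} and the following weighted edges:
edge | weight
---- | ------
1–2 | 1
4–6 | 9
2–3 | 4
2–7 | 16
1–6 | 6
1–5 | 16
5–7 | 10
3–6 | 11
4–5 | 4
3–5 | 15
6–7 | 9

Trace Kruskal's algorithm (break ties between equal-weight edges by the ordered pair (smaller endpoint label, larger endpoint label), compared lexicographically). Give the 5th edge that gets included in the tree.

4-6

Kruskal's algorithm — process edges by increasing weight (ties by edge label):
1–2 (1): add. Components now {1,2} {3} {4} {5} {6} {7}
2–3 (4): add. Components now {1,2,3} {4} {5} {6} {7}
4–5 (4): add. Components now {1,2,3} {4,5} {6} {7}
1–6 (6): add. Components now {1,2,3,6} {4,5} {7}
4–6 (9): add. Components now {1,2,3,4,5,6} {7}
6–7 (9): add. Components now {1,2,3,4,5,6,7}
The 5th edge added is 4–6.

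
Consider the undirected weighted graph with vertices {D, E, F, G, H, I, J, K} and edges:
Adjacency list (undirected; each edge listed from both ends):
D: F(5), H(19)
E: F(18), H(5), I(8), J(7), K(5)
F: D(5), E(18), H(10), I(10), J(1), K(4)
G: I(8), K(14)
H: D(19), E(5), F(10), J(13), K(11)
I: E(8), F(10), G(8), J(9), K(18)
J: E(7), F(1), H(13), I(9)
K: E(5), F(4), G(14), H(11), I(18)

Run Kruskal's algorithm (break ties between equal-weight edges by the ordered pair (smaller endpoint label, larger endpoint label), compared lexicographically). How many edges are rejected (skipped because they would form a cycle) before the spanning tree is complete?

Kruskal: consider edges lightest-first.
F—J (1): add — endpoints in different components.
F—K (4): add — endpoints in different components.
D—F (5): add — endpoints in different components.
E—H (5): add — endpoints in different components.
E—K (5): add — endpoints in different components.
E—J (7): skip — E and J already connected.
E—I (8): add — endpoints in different components.
G—I (8): add — endpoints in different components.
Edges rejected before the tree was complete: 1.

1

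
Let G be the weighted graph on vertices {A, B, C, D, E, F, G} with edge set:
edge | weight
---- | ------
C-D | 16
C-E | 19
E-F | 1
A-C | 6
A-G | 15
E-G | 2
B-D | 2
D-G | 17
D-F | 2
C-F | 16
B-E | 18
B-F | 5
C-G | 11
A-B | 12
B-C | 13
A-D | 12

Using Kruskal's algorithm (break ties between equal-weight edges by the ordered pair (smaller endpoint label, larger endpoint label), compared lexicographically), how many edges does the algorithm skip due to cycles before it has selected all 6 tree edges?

1

Kruskal's algorithm — process edges by increasing weight (ties by edge label):
E-F (1): add. Components now {A} {B} {C} {D} {E,F} {G}
B-D (2): add. Components now {A} {B,D} {C} {E,F} {G}
D-F (2): add. Components now {A} {B,D,E,F} {C} {G}
E-G (2): add. Components now {A} {B,D,E,F,G} {C}
B-F (5): skip — B and F already connected.
A-C (6): add. Components now {A,C} {B,D,E,F,G}
C-G (11): add. Components now {A,B,C,D,E,F,G}
Edges rejected before the tree was complete: 1.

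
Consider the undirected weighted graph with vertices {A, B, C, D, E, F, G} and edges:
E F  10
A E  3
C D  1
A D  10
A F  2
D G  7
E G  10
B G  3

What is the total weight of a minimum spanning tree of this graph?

26

Kruskal: consider edges lightest-first.
C D (1): add. Components now {A} {B} {C,D} {E} {F} {G}
A F (2): add. Components now {A,F} {B} {C,D} {E} {G}
A E (3): add. Components now {A,E,F} {B} {C,D} {G}
B G (3): add. Components now {A,E,F} {B,G} {C,D}
D G (7): add. Components now {A,E,F} {B,C,D,G}
A D (10): add. Components now {A,B,C,D,E,F,G}
MST edges: C D, A F, A E, B G, D G, A D; total weight 1+2+3+3+7+10 = 26.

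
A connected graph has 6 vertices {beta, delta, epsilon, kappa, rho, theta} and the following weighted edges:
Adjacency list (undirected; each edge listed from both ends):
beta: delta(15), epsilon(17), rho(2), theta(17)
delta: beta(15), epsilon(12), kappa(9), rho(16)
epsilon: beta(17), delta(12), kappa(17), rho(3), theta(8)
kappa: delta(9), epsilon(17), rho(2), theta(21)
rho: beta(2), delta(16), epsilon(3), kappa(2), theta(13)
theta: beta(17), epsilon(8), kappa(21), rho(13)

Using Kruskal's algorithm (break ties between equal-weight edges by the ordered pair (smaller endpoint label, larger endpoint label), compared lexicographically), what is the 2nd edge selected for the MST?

kappa-rho

Kruskal's algorithm — process edges by increasing weight (ties by edge label):
beta rho (2): add. Components now {beta,rho} {epsilon} {theta} {kappa} {delta}
kappa rho (2): add. Components now {beta,kappa,rho} {epsilon} {theta} {delta}
epsilon rho (3): add. Components now {beta,epsilon,kappa,rho} {theta} {delta}
epsilon theta (8): add. Components now {beta,epsilon,kappa,rho,theta} {delta}
delta kappa (9): add. Components now {beta,delta,epsilon,kappa,rho,theta}
The 2nd edge added is kappa rho.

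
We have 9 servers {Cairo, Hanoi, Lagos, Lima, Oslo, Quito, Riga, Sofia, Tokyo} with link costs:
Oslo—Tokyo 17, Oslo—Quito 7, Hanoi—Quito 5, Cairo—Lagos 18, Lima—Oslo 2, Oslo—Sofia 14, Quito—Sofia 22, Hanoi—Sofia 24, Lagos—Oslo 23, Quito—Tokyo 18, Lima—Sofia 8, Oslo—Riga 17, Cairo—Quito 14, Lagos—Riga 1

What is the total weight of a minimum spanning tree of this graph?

Kruskal: consider edges lightest-first.
Lagos—Riga (1): add — endpoints in different components.
Lima—Oslo (2): add — endpoints in different components.
Hanoi—Quito (5): add — endpoints in different components.
Oslo—Quito (7): add — endpoints in different components.
Lima—Sofia (8): add — endpoints in different components.
Cairo—Quito (14): add — endpoints in different components.
Oslo—Sofia (14): skip — Sofia and Oslo already connected.
Oslo—Riga (17): add — endpoints in different components.
Oslo—Tokyo (17): add — endpoints in different components.
MST edges: Lagos—Riga, Lima—Oslo, Hanoi—Quito, Oslo—Quito, Lima—Sofia, Cairo—Quito, Oslo—Riga, Oslo—Tokyo; total weight 1+2+5+7+8+14+17+17 = 71.

71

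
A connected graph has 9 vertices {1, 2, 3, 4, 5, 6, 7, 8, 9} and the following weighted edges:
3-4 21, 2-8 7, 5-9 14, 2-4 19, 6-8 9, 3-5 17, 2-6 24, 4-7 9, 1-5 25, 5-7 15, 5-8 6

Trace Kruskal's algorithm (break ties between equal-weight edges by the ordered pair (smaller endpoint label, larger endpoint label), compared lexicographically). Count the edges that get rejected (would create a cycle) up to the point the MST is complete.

Kruskal's algorithm — process edges by increasing weight (ties by edge label):
5-8 (6): add — endpoints in different components.
2-8 (7): add — endpoints in different components.
4-7 (9): add — endpoints in different components.
6-8 (9): add — endpoints in different components.
5-9 (14): add — endpoints in different components.
5-7 (15): add — endpoints in different components.
3-5 (17): add — endpoints in different components.
2-4 (19): skip — 2 and 4 already connected.
3-4 (21): skip — 3 and 4 already connected.
2-6 (24): skip — 2 and 6 already connected.
1-5 (25): add — endpoints in different components.
Edges rejected before the tree was complete: 3.

3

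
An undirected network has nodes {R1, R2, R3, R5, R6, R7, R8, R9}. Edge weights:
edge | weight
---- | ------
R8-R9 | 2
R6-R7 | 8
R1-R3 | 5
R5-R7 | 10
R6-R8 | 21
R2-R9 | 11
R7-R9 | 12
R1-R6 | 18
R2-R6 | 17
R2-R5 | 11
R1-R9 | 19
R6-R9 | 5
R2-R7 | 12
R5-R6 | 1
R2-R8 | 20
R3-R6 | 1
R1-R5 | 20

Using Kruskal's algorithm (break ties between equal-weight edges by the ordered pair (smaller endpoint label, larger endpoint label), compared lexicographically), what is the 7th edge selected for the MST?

R2-R5

Kruskal: consider edges lightest-first.
R3-R6 (1): add — endpoints in different components.
R5-R6 (1): add — endpoints in different components.
R8-R9 (2): add — endpoints in different components.
R1-R3 (5): add — endpoints in different components.
R6-R9 (5): add — endpoints in different components.
R6-R7 (8): add — endpoints in different components.
R5-R7 (10): skip — R7 and R5 already connected.
R2-R5 (11): add — endpoints in different components.
The 7th edge added is R2-R5.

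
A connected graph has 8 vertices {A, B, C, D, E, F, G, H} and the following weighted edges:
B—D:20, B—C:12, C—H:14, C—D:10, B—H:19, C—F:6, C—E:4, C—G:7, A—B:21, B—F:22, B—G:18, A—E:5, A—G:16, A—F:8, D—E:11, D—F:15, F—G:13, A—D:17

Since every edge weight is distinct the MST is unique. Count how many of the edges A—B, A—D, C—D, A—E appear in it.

2

Kruskal: consider edges lightest-first.
C—E (4): add — endpoints in different components.
A—E (5): add — endpoints in different components.
C—F (6): add — endpoints in different components.
C—G (7): add — endpoints in different components.
A—F (8): skip — A and F already connected.
C—D (10): add — endpoints in different components.
D—E (11): skip — D and E already connected.
B—C (12): add — endpoints in different components.
F—G (13): skip — F and G already connected.
C—H (14): add — endpoints in different components.
MST edge set: {C—E, A—E, C—F, C—G, C—D, B—C, C—H}.
Of the listed edges, {C—D, A—E} are in the MST → 2.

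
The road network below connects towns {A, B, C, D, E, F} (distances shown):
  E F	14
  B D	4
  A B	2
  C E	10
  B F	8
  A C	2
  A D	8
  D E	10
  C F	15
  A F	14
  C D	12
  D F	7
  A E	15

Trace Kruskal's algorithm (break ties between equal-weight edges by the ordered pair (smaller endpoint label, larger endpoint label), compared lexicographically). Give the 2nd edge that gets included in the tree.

A-C

Sort edges by weight, then run Kruskal:
A B (2): add — endpoints in different components.
A C (2): add — endpoints in different components.
B D (4): add — endpoints in different components.
D F (7): add — endpoints in different components.
A D (8): skip — A and D already connected.
B F (8): skip — B and F already connected.
C E (10): add — endpoints in different components.
The 2nd edge added is A C.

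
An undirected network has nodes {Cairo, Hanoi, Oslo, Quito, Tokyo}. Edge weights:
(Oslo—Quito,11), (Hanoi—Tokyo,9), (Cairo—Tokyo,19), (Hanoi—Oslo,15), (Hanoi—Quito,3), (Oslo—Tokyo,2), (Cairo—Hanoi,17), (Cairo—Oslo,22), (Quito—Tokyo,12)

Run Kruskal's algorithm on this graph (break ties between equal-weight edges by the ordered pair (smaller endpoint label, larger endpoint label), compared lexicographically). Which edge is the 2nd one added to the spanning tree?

Sort edges by weight, then run Kruskal:
Oslo—Tokyo (2): add. Components now {Cairo} {Quito} {Oslo,Tokyo} {Hanoi}
Hanoi—Quito (3): add. Components now {Cairo} {Hanoi,Quito} {Oslo,Tokyo}
Hanoi—Tokyo (9): add. Components now {Cairo} {Hanoi,Oslo,Quito,Tokyo}
Oslo—Quito (11): skip — Quito and Oslo already connected.
Quito—Tokyo (12): skip — Quito and Tokyo already connected.
Hanoi—Oslo (15): skip — Hanoi and Oslo already connected.
Cairo—Hanoi (17): add. Components now {Cairo,Hanoi,Oslo,Quito,Tokyo}
The 2nd edge added is Hanoi—Quito.

Hanoi-Quito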